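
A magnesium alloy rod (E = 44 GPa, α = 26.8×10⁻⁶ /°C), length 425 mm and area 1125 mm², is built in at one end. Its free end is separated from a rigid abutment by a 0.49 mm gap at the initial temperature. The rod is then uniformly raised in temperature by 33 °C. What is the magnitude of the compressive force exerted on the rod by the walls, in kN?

Unrestrained expansion: δ_free = αΔT L = 26.8×10⁻⁶ × 33 × 425 = 0.3759 mm.
Since δ_free = 0.376 mm is less than the 0.49 mm gap, the rod never touches the wall. No axial force develops.

P ≈ 0 kN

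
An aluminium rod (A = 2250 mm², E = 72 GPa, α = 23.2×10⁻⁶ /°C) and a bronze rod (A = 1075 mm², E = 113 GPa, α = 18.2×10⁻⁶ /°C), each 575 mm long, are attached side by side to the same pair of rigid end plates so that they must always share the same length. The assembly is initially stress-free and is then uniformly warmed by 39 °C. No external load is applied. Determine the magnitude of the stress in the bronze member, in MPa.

σ ≈ 12.6 MPa (tensile)

Equilibrium of a rigid end plate with no external load gives equal and opposite internal forces ±P in the two members. Since α_{aluminium} > α_{bronze}, heating drives the aluminium into compression and the bronze into tension.
Compatibility of the two members (thermal + elastic change equal): (α₁ − α₂)ΔT = P·[1/(A₁E₁) + 1/(A₂E₂)].
|α₁ − α₂|·ΔT = 5×10⁻⁶ × 39 = 0.000195.
1/(A₁E₁) + 1/(A₂E₂) = 1/(2250×72×10³) + 1/(1075×113×10³) = 1.44×10⁻⁸ N⁻¹.
So P = 0.000195 / 1.44×10⁻⁸ = 13.54 kN.
σ_{bronze} = P/A₂ = 13540/1075 = 12.59 MPa, tensile.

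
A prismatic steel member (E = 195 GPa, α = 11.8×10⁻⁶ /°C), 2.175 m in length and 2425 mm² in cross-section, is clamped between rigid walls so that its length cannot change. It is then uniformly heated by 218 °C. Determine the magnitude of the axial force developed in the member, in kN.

P ≈ 1220 kN (compressive)

Full restraint means ε = 0, so the stress is σ = EαΔT = 195×10³ × 11.8×10⁻⁶ × 218 = 501.6 MPa.
Axial force P = σA = 501.6 × 2425 = 1.216×10⁶ N = 1216 kN, compressive.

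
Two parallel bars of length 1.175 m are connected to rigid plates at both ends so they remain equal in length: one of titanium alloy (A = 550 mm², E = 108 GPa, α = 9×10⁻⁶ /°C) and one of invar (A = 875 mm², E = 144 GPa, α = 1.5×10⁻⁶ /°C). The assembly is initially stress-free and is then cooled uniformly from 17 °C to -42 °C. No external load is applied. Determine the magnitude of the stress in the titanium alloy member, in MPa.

Equilibrium of a rigid end plate with no external load gives equal and opposite internal forces ±P in the two members. Since α_{titanium alloy} > α_{invar}, cooling drives the titanium alloy into tension and the invar into compression.
Setting the final lengths equal and cancelling L: (α₁ − α₂)ΔT = P/(A₁E₁) + P/(A₂E₂).
|α₁ − α₂|·ΔT = 7.5×10⁻⁶ × 59 = 0.0004425.
1/(A₁E₁) + 1/(A₂E₂) = 1/(550×108×10³) + 1/(875×144×10³) = 2.477×10⁻⁸ N⁻¹.
P = 0.0004425 / 2.477×10⁻⁸ = 17860 N = 17.86 kN.
σ_{titanium alloy} = P/A₁ = 17860/550 = 32.48 MPa, tensile.

σ ≈ 32.5 MPa (tensile)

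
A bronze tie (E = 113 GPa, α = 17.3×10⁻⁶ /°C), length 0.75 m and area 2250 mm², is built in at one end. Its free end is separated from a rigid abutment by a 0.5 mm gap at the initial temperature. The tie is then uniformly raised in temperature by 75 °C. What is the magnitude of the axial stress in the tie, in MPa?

Unrestrained expansion: δ_free = αΔT L = 17.3×10⁻⁶ × 75 × 750 = 0.9731 mm.
This exceeds the 0.5 mm gap, so the wall pushes back. The portion of expansion that must be recovered elastically is δ_free − gap = 0.9731 − 0.5 = 0.4731 mm.
Compatibility: PL/(AE) = 0.4731 mm, so σ = P/A = E × (0.4731/750) = 71.28 MPa.

σ ≈ 71.3 MPa (compressive)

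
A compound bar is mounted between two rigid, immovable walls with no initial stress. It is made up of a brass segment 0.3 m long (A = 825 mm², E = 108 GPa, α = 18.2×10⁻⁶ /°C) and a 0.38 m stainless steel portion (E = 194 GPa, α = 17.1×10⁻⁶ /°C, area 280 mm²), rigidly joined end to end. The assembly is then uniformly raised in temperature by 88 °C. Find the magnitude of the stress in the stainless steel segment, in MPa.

Free thermal expansion of the whole bar: Σ αᵢΔT Lᵢ = 18.2×10⁻⁶×88×300 + 17.1×10⁻⁶×88×380 = 1.052 mm.
The walls prevent any net length change, so an axial force P (same in every segment) develops. Compatibility: P · Σ Lᵢ/(AᵢEᵢ) = δ_free.
The series flexibility is Σ Lᵢ/(AᵢEᵢ) = 300/(825×108×10³) + 380/(280×194×10³) = 1.036×10⁻⁵ mm/N.
So P = 1.052 / 1.036×10⁻⁵ = 101.5 kN, compressive.
σ_{stainless steel} = P / A = 101500 / 280 = 362.7 MPa.

σ ≈ 363 MPa (compressive)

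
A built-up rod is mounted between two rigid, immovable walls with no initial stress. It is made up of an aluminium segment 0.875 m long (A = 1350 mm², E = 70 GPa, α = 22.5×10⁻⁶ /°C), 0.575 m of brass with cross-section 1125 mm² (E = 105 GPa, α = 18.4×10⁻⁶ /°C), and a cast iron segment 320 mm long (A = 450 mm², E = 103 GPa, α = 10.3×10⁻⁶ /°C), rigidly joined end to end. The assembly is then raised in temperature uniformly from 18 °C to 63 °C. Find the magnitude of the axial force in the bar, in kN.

P ≈ 71.8 kN (compressive)

With the walls removed the bar would change length by δ_free = Σ αᵢΔT Lᵢ = 22.5×10⁻⁶×45×875 + 18.4×10⁻⁶×45×575 + 10.3×10⁻⁶×45×320 = 1.51 mm.
Since the ends are fixed, an axial force P builds up, equal in every segment, with P · Σ Lᵢ/(AᵢEᵢ) = δ_free.
Σ Lᵢ/(AᵢEᵢ) = 875/(1350×70×10³) + 575/(1125×105×10³) + 320/(450×103×10³) = 2.103×10⁻⁵ mm/N.
P = 1.51 / 2.103×10⁻⁵ = 71820 N = 71.82 kN, compressive.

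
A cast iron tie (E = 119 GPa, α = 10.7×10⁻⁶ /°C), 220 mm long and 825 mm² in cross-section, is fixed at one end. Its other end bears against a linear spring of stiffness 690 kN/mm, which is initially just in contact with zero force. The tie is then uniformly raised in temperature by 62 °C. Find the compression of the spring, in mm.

δ ≈ 0.0573 mm

If the spring were absent the tie would lengthen by αΔT L = 10.7×10⁻⁶ × 62 × 220 = 0.1459 mm.
Let P be the compressive force at the spring. The tie shortens elastically by PL/(AE) and the spring compresses by P/k; together these equal δ_free.
P [ L/(AE) + 1/k ] = δ_free → P [ 220/(825×119×10³) + 1/(690×10³) ] = 0.1459.
P = 0.1459 / 3.69×10⁻⁶ = 39550 N.
Spring compression = P/k = 39550/(690×10³) = 0.05732 mm.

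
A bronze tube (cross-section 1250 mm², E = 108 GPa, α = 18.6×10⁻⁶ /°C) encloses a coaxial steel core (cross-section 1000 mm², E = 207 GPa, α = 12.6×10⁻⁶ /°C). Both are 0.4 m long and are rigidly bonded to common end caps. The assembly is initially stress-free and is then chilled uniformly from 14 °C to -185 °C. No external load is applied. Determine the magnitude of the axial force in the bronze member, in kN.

Both members must finish at the same length. With the larger α, the bronze tends to over-contract; the plates restrain it, putting the bronze in tension and the steel in compression. With no external load the two internal forces are equal and opposite, magnitude P.
Compatibility of the two members (thermal + elastic change equal): (α₁ − α₂)ΔT = P·[1/(A₁E₁) + 1/(A₂E₂)].
|α₁ − α₂|·ΔT = 6×10⁻⁶ × 199 = 0.001194.
1/(A₁E₁) + 1/(A₂E₂) = 1/(1250×108×10³) + 1/(1000×207×10³) = 1.224×10⁻⁸ N⁻¹.
P = 0.001194 / 1.224×10⁻⁸ = 97560 N = 97.56 kN.

P ≈ 97.6 kN (tensile in the bronze)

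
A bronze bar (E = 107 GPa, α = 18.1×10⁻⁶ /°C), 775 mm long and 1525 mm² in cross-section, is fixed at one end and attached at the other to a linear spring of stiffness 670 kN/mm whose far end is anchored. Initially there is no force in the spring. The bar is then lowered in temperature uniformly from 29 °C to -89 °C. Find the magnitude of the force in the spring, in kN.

Free thermal contraction: δ_free = αΔT L = 18.1×10⁻⁶ × 118 × 775 = 1.655 mm.
With a force P in the spring, the elastic change of the bar is PL/(AE) and that of the spring is P/k; compatibility requires their sum to equal δ_free.
So P = δ_free / [L/(AE) + 1/k] = 1.655 / [ 775/(1525×107×10³) + 1/(670×10³) ].
P = 1.655 / 6.242×10⁻⁶ = 265200 N.

P ≈ 265 kN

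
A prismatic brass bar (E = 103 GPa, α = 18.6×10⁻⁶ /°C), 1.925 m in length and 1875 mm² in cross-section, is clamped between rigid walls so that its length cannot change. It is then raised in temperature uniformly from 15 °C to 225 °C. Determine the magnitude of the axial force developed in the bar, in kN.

Full restraint means ε = 0, so the stress is σ = EαΔT = 103×10³ × 18.6×10⁻⁶ × 210 = 402.3 MPa.
Then P = σA = 402.3 × 1875 mm² = 754.3 kN, compressive.

P ≈ 754 kN (compressive)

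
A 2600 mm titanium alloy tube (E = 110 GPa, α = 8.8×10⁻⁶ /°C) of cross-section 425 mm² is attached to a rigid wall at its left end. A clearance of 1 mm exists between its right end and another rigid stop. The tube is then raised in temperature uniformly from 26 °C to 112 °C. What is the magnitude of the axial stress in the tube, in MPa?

Unrestrained expansion: δ_free = αΔT L = 8.8×10⁻⁶ × 86 × 2600 = 1.968 mm.
The gap closes (δ_free > 1 mm) and the wall then resists a further 1.968 − 1 = 0.9677 mm of expansion.
That suppressed elongation corresponds to σ = E·Δ/L = 110×10³ × 0.9677/2600 = 40.94 MPa.

σ ≈ 40.9 MPa (compressive)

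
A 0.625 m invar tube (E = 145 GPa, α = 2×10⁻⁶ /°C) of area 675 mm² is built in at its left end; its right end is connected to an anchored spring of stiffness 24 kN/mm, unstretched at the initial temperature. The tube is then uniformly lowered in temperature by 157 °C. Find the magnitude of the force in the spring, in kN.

P ≈ 4.08 kN

Free thermal contraction: δ_free = αΔT L = 2×10⁻⁶ × 157 × 625 = 0.1962 mm.
With a force P in the spring, the elastic change of the tube is PL/(AE) and that of the spring is P/k; compatibility requires their sum to equal δ_free.
P [ L/(AE) + 1/k ] = δ_free → P [ 625/(675×145×10³) + 1/(24×10³) ] = 0.1962.
P = 0.1962 / 4.805×10⁻⁵ = 4084 N.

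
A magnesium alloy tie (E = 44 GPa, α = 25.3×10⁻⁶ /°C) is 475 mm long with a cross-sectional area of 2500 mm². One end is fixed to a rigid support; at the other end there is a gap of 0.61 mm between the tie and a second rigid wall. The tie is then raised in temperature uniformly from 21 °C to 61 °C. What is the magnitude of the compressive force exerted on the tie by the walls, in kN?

P ≈ 0 kN

Unrestrained expansion: δ_free = αΔT L = 25.3×10⁻⁶ × 40 × 475 = 0.4807 mm.
This is smaller than the 0.61 mm clearance, so the tie expands freely without reaching the stop — the stress is zero.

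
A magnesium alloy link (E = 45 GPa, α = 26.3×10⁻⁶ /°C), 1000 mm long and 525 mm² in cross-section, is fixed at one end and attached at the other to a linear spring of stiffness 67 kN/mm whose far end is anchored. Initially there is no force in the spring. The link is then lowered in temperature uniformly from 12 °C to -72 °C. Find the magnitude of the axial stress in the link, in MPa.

Free thermal contraction: δ_free = αΔT L = 26.3×10⁻⁶ × 84 × 1000 = 2.209 mm.
With a force P in the spring, the elastic change of the link is PL/(AE) and that of the spring is P/k; compatibility requires their sum to equal δ_free.
So P = δ_free / [L/(AE) + 1/k] = 2.209 / [ 1000/(525×45×10³) + 1/(67×10³) ].
P = 2.209 / 5.725×10⁻⁵ = 38590 N.
σ = P/A = 38590/525 = 73.5 MPa.

σ ≈ 73.5 MPa (tensile)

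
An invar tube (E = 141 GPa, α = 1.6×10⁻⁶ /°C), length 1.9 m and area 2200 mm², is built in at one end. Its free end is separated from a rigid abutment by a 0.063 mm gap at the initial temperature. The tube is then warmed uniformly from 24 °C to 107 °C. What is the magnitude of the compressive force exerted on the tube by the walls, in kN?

P ≈ 30.9 kN

Free thermal elongation = αΔT L = 1.6×10⁻⁶ × 83 × 1900 = 0.2523 mm.
The gap closes (δ_free > 0.063 mm) and the wall then resists a further 0.2523 − 0.063 = 0.1893 mm of expansion.
Compatibility: PL/(AE) = 0.1893 mm, so σ = P/A = E × (0.1893/1900) = 14.05 MPa.
P = σA = 14.05 × 2200 = 30.91 kN.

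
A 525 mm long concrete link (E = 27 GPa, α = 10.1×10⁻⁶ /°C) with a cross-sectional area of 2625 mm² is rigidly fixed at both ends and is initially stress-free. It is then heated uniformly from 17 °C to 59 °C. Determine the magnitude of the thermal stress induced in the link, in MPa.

Because both ends are immovable the net strain is zero, and the suppressed thermal strain is αΔT = 10.1×10⁻⁶ × 42 = 424.2×10⁻⁶.
σ = EαΔT = 27×10³ × 10.1×10⁻⁶ × 42 = 11.45 MPa (compressive; the link is trying to expand).

σ ≈ 11.5 MPa (compressive)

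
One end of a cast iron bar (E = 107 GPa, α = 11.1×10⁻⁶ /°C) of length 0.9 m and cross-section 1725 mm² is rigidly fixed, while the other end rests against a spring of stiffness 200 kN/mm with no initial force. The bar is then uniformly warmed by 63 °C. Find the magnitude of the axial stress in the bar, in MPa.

σ ≈ 36.9 MPa (compressive)

The unrestrained thermal change is αΔT L = 11.1×10⁻⁶ × 63 × 900 = 0.6294 mm.
With a force P in the spring, the elastic change of the bar is PL/(AE) and that of the spring is P/k; compatibility requires their sum to equal δ_free.
P [ L/(AE) + 1/k ] = δ_free → P [ 900/(1725×107×10³) + 1/(200×10³) ] = 0.6294.
P = 0.6294 / 9.876×10⁻⁶ = 63730 N.
σ = P/A = 63730/1725 = 36.94 MPa.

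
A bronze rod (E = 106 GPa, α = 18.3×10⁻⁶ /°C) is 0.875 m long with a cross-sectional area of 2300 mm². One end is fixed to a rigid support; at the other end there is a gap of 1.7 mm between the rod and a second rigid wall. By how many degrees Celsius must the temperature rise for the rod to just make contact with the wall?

ΔT ≈ 106 °C

The gap closes when αΔT L = 1.7 mm, since the rod is still unstressed at that instant.
ΔT = 1.7 / (18.3×10⁻⁶ × 875) = 106.2 °C.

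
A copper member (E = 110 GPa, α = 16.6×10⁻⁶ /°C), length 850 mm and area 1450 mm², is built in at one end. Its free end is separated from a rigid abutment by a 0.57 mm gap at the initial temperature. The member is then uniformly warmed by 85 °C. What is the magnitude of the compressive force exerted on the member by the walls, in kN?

P ≈ 118 kN

Unrestrained expansion: δ_free = αΔT L = 16.6×10⁻⁶ × 85 × 850 = 1.199 mm.
After closing the 0.57 mm clearance, 1.199 − 0.57 = 0.6293 mm of expansion remains to be suppressed by the wall.
So σ = E(δ_free − g)/L = 110×10³ × 0.6293/850 = 81.45 MPa.
Force on the wall = σA = 81.45 × 1450 mm² = 118.1 kN.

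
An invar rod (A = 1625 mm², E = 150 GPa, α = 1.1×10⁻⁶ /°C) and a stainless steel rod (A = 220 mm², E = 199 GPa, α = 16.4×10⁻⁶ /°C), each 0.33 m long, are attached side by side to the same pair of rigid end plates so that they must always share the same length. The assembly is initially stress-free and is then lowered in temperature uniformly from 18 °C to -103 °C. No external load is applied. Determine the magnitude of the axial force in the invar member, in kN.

Both members must finish at the same length. With the larger α, the stainless steel tends to over-contract; the plates restrain it, putting the stainless steel in tension and the invar in compression. With no external load the two internal forces are equal and opposite, magnitude P.
Equating the net (thermal + elastic) strains gives |α₁ − α₂|·ΔT = P·[1/(A₁E₁) + 1/(A₂E₂)].
|α₁ − α₂|·ΔT = 15.3×10⁻⁶ × 121 = 0.001851.
1/(A₁E₁) + 1/(A₂E₂) = 1/(1625×150×10³) + 1/(220×199×10³) = 2.694×10⁻⁸ N⁻¹.
P = 0.001851 / 2.694×10⁻⁸ = 68710 N = 68.71 kN.

P ≈ 68.7 kN (compressive in the invar)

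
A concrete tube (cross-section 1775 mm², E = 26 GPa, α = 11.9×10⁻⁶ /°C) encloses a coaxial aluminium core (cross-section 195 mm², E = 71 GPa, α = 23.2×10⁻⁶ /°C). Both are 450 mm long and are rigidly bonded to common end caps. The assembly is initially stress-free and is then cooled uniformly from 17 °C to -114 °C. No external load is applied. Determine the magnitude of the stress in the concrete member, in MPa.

Both members must finish at the same length. With the larger α, the aluminium tends to over-contract; the plates restrain it, putting the aluminium in tension and the concrete in compression. With no external load the two internal forces are equal and opposite, magnitude P.
Equating the net (thermal + elastic) strains gives |α₁ − α₂|·ΔT = P·[1/(A₁E₁) + 1/(A₂E₂)].
|α₁ − α₂|·ΔT = 11.3×10⁻⁶ × 131 = 0.00148.
1/(A₁E₁) + 1/(A₂E₂) = 1/(1775×26×10³) + 1/(195×71×10³) = 9.39×10⁻⁸ N⁻¹.
So P = 0.00148 / 9.39×10⁻⁸ = 15.77 kN.
σ_{concrete} = P/A₁ = 15770/1775 = 8.882 MPa, compressive.

σ ≈ 8.88 MPa (compressive)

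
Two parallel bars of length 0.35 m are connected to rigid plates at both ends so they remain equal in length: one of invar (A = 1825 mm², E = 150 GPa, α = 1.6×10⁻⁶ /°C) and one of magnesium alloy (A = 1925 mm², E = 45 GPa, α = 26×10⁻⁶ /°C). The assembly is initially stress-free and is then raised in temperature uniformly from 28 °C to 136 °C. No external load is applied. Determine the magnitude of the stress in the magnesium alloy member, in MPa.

σ ≈ 90.1 MPa (compressive)

Equilibrium of a rigid end plate with no external load gives equal and opposite internal forces ±P in the two members. Since α_{magnesium alloy} > α_{invar}, heating drives the magnesium alloy into compression and the invar into tension.
Setting the final lengths equal and cancelling L: (α₁ − α₂)ΔT = P/(A₁E₁) + P/(A₂E₂).
|α₁ − α₂|·ΔT = 24.4×10⁻⁶ × 108 = 0.002635.
1/(A₁E₁) + 1/(A₂E₂) = 1/(1825×150×10³) + 1/(1925×45×10³) = 1.52×10⁻⁸ N⁻¹.
So P = 0.002635 / 1.52×10⁻⁸ = 173.4 kN.
σ_{magnesium alloy} = P/A₂ = 173400/1925 = 90.08 MPa, compressive.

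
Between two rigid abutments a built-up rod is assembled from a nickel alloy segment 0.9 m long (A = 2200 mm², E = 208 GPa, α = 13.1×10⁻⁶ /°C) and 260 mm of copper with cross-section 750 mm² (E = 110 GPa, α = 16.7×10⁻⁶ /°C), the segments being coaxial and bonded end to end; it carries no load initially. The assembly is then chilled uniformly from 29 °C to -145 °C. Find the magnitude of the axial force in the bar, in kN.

P ≈ 548 kN (tensile)

With the walls removed the bar would change length by δ_free = Σ αᵢΔT Lᵢ = 13.1×10⁻⁶×174×900 + 16.7×10⁻⁶×174×260 = 2.807 mm.
The walls prevent any net length change, so an axial force P (same in every segment) develops. Compatibility: P · Σ Lᵢ/(AᵢEᵢ) = δ_free.
The series flexibility is Σ Lᵢ/(AᵢEᵢ) = 900/(2200×208×10³) + 260/(750×110×10³) = 5.118×10⁻⁶ mm/N.
So P = 2.807 / 5.118×10⁻⁶ = 548.4 kN, tensile.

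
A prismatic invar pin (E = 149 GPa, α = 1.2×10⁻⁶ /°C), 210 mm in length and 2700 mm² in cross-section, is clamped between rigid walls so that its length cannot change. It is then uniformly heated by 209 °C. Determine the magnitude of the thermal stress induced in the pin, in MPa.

The supports are rigid, so the total axial strain is zero. The restrained thermal strain is ε = αΔT = 1.2×10⁻⁶ × 209 = 250.8×10⁻⁶.
σ = EαΔT = 149×10³ × 1.2×10⁻⁶ × 209 = 37.37 MPa (compressive; the pin is trying to expand).

σ ≈ 37.4 MPa (compressive)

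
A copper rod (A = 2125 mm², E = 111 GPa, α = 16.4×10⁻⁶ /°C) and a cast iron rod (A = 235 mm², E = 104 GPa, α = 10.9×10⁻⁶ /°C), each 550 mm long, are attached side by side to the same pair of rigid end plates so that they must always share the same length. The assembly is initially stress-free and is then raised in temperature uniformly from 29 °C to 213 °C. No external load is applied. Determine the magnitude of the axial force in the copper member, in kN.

The copper has the larger α, so on heating it would change length more than the cast iron if both were free. The rigid plates force a common final length, so the copper is put into compression and the cast iron into tension, with equal and opposite forces P (no external load).
Compatibility of the two members (thermal + elastic change equal): (α₁ − α₂)ΔT = P·[1/(A₁E₁) + 1/(A₂E₂)].
|α₁ − α₂|·ΔT = 5.5×10⁻⁶ × 184 = 0.001012.
1/(A₁E₁) + 1/(A₂E₂) = 1/(2125×111×10³) + 1/(235×104×10³) = 4.516×10⁻⁸ N⁻¹.
So P = 0.001012 / 4.516×10⁻⁸ = 22.41 kN.

P ≈ 22.4 kN (compressive in the copper)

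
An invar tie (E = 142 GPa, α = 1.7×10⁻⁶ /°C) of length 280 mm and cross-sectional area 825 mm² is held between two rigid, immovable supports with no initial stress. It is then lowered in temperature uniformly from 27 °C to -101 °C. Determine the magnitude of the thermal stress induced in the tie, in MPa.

The supports are rigid, so the total axial strain is zero. The restrained thermal strain is ε = αΔT = 1.7×10⁻⁶ × 128 = 217.6×10⁻⁶.
Hence σ = E·αΔT = 142×10³ × 217.6×10⁻⁶ = 30.9 MPa, tensile.

σ ≈ 30.9 MPa (tensile)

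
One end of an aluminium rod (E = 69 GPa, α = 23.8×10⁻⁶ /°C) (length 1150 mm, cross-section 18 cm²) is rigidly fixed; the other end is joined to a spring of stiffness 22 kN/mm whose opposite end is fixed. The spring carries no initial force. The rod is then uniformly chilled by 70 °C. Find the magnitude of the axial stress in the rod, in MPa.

σ ≈ 19.5 MPa (tensile)

Free thermal contraction: δ_free = αΔT L = 23.8×10⁻⁶ × 70 × 1150 = 1.916 mm.
With a force P in the spring, the elastic change of the rod is PL/(AE) and that of the spring is P/k; compatibility requires their sum to equal δ_free.
P [ L/(AE) + 1/k ] = δ_free → P [ 1150/(1800×69×10³) + 1/(22×10³) ] = 1.916.
P = 1.916 / 5.471×10⁻⁵ = 35020 N.
σ = P/A = 35020/1800 = 19.45 MPa.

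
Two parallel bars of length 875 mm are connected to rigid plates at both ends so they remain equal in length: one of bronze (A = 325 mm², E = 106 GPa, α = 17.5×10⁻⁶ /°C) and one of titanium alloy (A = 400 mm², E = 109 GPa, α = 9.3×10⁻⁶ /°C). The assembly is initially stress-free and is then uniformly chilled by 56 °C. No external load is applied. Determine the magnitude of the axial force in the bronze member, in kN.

Equilibrium of a rigid end plate with no external load gives equal and opposite internal forces ±P in the two members. Since α_{bronze} > α_{titanium alloy}, cooling drives the bronze into tension and the titanium alloy into compression.
Equating the net (thermal + elastic) strains gives |α₁ − α₂|·ΔT = P·[1/(A₁E₁) + 1/(A₂E₂)].
|α₁ − α₂|·ΔT = 8.2×10⁻⁶ × 56 = 0.0004592.
1/(A₁E₁) + 1/(A₂E₂) = 1/(325×106×10³) + 1/(400×109×10³) = 5.196×10⁻⁸ N⁻¹.
So P = 0.0004592 / 5.196×10⁻⁸ = 8.837 kN.

P ≈ 8.84 kN (tensile in the bronze)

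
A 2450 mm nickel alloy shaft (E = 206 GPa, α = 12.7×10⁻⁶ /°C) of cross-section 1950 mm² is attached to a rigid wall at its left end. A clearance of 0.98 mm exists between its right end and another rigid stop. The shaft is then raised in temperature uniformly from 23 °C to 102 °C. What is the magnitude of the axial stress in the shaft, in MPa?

If the wall were absent the shaft would grow by αΔT L = 12.7×10⁻⁶ × 79 × 2450 = 2.458 mm.
After closing the 0.98 mm clearance, 2.458 − 0.98 = 1.478 mm of expansion remains to be suppressed by the wall.
So σ = E(δ_free − g)/L = 206×10³ × 1.478/2450 = 124.3 MPa.

σ ≈ 124 MPa (compressive)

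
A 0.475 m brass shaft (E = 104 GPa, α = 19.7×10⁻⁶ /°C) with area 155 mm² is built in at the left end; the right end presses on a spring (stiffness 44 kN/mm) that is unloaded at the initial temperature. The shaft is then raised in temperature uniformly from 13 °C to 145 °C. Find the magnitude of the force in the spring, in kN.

P ≈ 23.7 kN

Free thermal expansion: δ_free = αΔT L = 19.7×10⁻⁶ × 132 × 475 = 1.235 mm.
Let P be the compressive force at the spring. The shaft shortens elastically by PL/(AE) and the spring compresses by P/k; together these equal δ_free.
P [ L/(AE) + 1/k ] = δ_free → P [ 475/(155×104×10³) + 1/(44×10³) ] = 1.235.
P = 1.235 / 5.219×10⁻⁵ = 23670 N.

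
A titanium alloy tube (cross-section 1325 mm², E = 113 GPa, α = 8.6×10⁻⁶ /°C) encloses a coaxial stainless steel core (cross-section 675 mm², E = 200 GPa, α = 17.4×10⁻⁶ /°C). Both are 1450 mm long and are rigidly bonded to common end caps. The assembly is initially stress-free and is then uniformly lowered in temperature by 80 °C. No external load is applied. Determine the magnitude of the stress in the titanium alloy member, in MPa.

Both members must finish at the same length. With the larger α, the stainless steel tends to over-contract; the plates restrain it, putting the stainless steel in tension and the titanium alloy in compression. With no external load the two internal forces are equal and opposite, magnitude P.
Equating the net (thermal + elastic) strains gives |α₁ − α₂|·ΔT = P·[1/(A₁E₁) + 1/(A₂E₂)].
|α₁ − α₂|·ΔT = 8.8×10⁻⁶ × 80 = 0.000704.
1/(A₁E₁) + 1/(A₂E₂) = 1/(1325×113×10³) + 1/(675×200×10³) = 1.409×10⁻⁸ N⁻¹.
So P = 0.000704 / 1.409×10⁻⁸ = 49.98 kN.
σ_{titanium alloy} = P/A₁ = 49980/1325 = 37.72 MPa, compressive.

σ ≈ 37.7 MPa (compressive)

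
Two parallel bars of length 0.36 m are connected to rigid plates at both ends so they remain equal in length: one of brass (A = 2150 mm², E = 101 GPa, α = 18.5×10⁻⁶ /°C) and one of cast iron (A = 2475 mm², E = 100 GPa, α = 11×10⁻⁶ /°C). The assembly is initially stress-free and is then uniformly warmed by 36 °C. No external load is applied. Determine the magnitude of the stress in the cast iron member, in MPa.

Equilibrium of a rigid end plate with no external load gives equal and opposite internal forces ±P in the two members. Since α_{brass} > α_{cast iron}, heating drives the brass into compression and the cast iron into tension.
Equating the net (thermal + elastic) strains gives |α₁ − α₂|·ΔT = P·[1/(A₁E₁) + 1/(A₂E₂)].
|α₁ − α₂|·ΔT = 7.5×10⁻⁶ × 36 = 0.00027.
1/(A₁E₁) + 1/(A₂E₂) = 1/(2150×101×10³) + 1/(2475×100×10³) = 8.646×10⁻⁹ N⁻¹.
P = 0.00027 / 8.646×10⁻⁹ = 31230 N = 31.23 kN.
σ_{cast iron} = P/A₂ = 31230/2475 = 12.62 MPa, tensile.

σ ≈ 12.6 MPa (tensile)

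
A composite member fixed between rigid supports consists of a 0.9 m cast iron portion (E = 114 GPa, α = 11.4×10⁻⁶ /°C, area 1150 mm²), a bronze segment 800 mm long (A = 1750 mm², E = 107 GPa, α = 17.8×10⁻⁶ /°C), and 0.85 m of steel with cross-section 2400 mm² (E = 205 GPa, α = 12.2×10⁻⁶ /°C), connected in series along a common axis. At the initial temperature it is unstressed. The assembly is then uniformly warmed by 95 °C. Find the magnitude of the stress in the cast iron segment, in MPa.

σ ≈ 224 MPa (compressive)

With the walls removed the bar would change length by δ_free = Σ αᵢΔT Lᵢ = 11.4×10⁻⁶×95×900 + 17.8×10⁻⁶×95×800 + 12.2×10⁻⁶×95×850 = 3.313 mm.
Since the ends are fixed, an axial force P builds up, equal in every segment, with P · Σ Lᵢ/(AᵢEᵢ) = δ_free.
Σ Lᵢ/(AᵢEᵢ) = 900/(1150×114×10³) + 800/(1750×107×10³) + 850/(2400×205×10³) = 1.286×10⁻⁵ mm/N.
Hence P = δ_free / Σ(L/AE) = 3.313/1.286×10⁻⁵ = 257.5 kN (compressive).
σ_{cast iron} = P / A = 257500 / 1150 = 223.9 MPa.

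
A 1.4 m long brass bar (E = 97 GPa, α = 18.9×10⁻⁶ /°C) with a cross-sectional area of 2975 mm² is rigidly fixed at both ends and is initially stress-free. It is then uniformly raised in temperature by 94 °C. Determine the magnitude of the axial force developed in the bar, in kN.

P ≈ 513 kN (compressive)

The ends cannot move, so σ = EαΔT = 97×10³ × 18.9×10⁻⁶ × 94 = 172.3 MPa.
Axial force P = σA = 172.3 × 2975 = 512700 N = 512.7 kN, compressive.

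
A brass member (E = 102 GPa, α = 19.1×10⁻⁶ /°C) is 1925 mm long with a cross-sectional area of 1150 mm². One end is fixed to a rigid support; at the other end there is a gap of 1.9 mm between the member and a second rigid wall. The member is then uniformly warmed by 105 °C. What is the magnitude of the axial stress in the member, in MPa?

If the wall were absent the member would grow by αΔT L = 19.1×10⁻⁶ × 105 × 1925 = 3.861 mm.
After closing the 1.9 mm clearance, 3.861 − 1.9 = 1.961 mm of expansion remains to be suppressed by the wall.
Compatibility: PL/(AE) = 1.961 mm, so σ = P/A = E × (1.961/1925) = 103.9 MPa.

σ ≈ 104 MPa (compressive)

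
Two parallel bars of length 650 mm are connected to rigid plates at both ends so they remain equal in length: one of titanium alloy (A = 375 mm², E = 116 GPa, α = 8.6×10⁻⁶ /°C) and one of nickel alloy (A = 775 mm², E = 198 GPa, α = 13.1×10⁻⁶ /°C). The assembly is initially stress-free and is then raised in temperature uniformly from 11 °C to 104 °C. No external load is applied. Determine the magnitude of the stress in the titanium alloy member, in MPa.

Equilibrium of a rigid end plate with no external load gives equal and opposite internal forces ±P in the two members. Since α_{nickel alloy} > α_{titanium alloy}, heating drives the nickel alloy into compression and the titanium alloy into tension.
Compatibility of the two members (thermal + elastic change equal): (α₁ − α₂)ΔT = P·[1/(A₁E₁) + 1/(A₂E₂)].
|α₁ − α₂|·ΔT = 4.5×10⁻⁶ × 93 = 0.0004185.
1/(A₁E₁) + 1/(A₂E₂) = 1/(375×116×10³) + 1/(775×198×10³) = 2.951×10⁻⁸ N⁻¹.
P = 0.0004185 / 2.951×10⁻⁸ = 14180 N = 14.18 kN.
σ_{titanium alloy} = P/A₁ = 14180/375 = 37.82 MPa, tensile.

σ ≈ 37.8 MPa (tensile)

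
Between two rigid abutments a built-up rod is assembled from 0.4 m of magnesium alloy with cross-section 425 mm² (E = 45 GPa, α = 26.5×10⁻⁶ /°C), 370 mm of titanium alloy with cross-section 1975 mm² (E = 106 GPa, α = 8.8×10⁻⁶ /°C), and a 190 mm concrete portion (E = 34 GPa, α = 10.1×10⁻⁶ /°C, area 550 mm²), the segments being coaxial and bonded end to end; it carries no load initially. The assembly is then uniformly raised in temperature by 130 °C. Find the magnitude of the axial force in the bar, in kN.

With the walls removed the bar would change length by δ_free = Σ αᵢΔT Lᵢ = 26.5×10⁻⁶×130×400 + 8.8×10⁻⁶×130×370 + 10.1×10⁻⁶×130×190 = 2.051 mm.
The rigid supports impose zero overall length change; the single axial force P common to all segments must satisfy P Σ Lᵢ/(AᵢEᵢ) = δ_free.
Σ Lᵢ/(AᵢEᵢ) = 400/(425×45×10³) + 370/(1975×106×10³) + 190/(550×34×10³) = 3.284×10⁻⁵ mm/N.
So P = 2.051 / 3.284×10⁻⁵ = 62.44 kN, compressive.

P ≈ 62.4 kN (compressive)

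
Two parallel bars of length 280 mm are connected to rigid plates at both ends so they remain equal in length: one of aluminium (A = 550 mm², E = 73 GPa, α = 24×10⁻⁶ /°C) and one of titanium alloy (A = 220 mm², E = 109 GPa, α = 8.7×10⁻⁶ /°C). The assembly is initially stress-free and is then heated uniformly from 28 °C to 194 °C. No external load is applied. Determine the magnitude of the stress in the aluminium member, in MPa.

σ ≈ 69.3 MPa (compressive)

The aluminium has the larger α, so on heating it would change length more than the titanium alloy if both were free. The rigid plates force a common final length, so the aluminium is put into compression and the titanium alloy into tension, with equal and opposite forces P (no external load).
Compatibility of the two members (thermal + elastic change equal): (α₁ − α₂)ΔT = P·[1/(A₁E₁) + 1/(A₂E₂)].
|α₁ − α₂|·ΔT = 15.3×10⁻⁶ × 166 = 0.00254.
1/(A₁E₁) + 1/(A₂E₂) = 1/(550×73×10³) + 1/(220×109×10³) = 6.661×10⁻⁸ N⁻¹.
P = 0.00254 / 6.661×10⁻⁸ = 38130 N = 38.13 kN.
σ_{aluminium} = P/A₁ = 38130/550 = 69.33 MPa, compressive.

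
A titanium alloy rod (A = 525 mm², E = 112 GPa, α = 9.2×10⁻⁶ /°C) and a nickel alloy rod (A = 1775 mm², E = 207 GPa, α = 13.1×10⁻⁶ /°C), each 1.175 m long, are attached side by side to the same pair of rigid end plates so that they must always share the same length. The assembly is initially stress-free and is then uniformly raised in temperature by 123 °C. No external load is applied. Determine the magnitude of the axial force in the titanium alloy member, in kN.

P ≈ 24.3 kN (tensile in the titanium alloy)

Both members must finish at the same length. With the larger α, the nickel alloy tends to over-expand; the plates restrain it, putting the nickel alloy in compression and the titanium alloy in tension. With no external load the two internal forces are equal and opposite, magnitude P.
Equating the net (thermal + elastic) strains gives |α₁ − α₂|·ΔT = P·[1/(A₁E₁) + 1/(A₂E₂)].
|α₁ − α₂|·ΔT = 3.9×10⁻⁶ × 123 = 0.0004797.
1/(A₁E₁) + 1/(A₂E₂) = 1/(525×112×10³) + 1/(1775×207×10³) = 1.973×10⁻⁸ N⁻¹.
So P = 0.0004797 / 1.973×10⁻⁸ = 24.32 kN.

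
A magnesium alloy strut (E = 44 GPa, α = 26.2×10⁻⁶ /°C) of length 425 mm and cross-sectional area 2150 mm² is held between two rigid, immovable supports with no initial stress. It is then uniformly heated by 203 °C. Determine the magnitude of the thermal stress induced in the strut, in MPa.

σ ≈ 234 MPa (compressive)

Because both ends are immovable the net strain is zero, and the suppressed thermal strain is αΔT = 26.2×10⁻⁶ × 203 = 5318.6×10⁻⁶.
Hence σ = E·αΔT = 44×10³ × 5318.6×10⁻⁶ = 234 MPa, compressive.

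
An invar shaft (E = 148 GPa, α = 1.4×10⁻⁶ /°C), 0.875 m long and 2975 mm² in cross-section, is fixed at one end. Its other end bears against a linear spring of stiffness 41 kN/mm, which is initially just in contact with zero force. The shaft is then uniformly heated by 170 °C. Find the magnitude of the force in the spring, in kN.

Free thermal expansion: δ_free = αΔT L = 1.4×10⁻⁶ × 170 × 875 = 0.2082 mm.
Let P be the compressive force at the spring. The shaft shortens elastically by PL/(AE) and the spring compresses by P/k; together these equal δ_free.
So P = δ_free / [L/(AE) + 1/k] = 0.2082 / [ 875/(2975×148×10³) + 1/(41×10³) ].
P = 0.2082 / 2.638×10⁻⁵ = 7895 N.

P ≈ 7.89 kN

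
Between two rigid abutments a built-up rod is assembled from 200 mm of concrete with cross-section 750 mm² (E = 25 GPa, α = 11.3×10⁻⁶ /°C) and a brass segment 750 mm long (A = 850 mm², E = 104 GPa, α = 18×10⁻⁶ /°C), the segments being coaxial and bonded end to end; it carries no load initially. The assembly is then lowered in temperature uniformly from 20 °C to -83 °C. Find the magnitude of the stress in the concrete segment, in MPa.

Free thermal contraction of the whole bar: Σ αᵢΔT Lᵢ = 11.3×10⁻⁶×103×200 + 18×10⁻⁶×103×750 = 1.623 mm.
The walls prevent any net length change, so an axial force P (same in every segment) develops. Compatibility: P · Σ Lᵢ/(AᵢEᵢ) = δ_free.
Σ Lᵢ/(AᵢEᵢ) = 200/(750×25×10³) + 750/(850×104×10³) = 1.915×10⁻⁵ mm/N.
P = 1.623 / 1.915×10⁻⁵ = 84760 N = 84.76 kN, tensile.
σ_{concrete} = P / A = 84760 / 750 = 113 MPa.

σ ≈ 113 MPa (tensile)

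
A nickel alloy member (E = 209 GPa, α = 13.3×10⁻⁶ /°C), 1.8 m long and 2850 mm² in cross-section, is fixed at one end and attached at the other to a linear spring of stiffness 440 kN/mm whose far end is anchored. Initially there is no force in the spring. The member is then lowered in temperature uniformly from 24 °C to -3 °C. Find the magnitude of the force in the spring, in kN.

P ≈ 122 kN

Free thermal contraction: δ_free = αΔT L = 13.3×10⁻⁶ × 27 × 1800 = 0.6464 mm.
With a force P in the spring, the elastic change of the member is PL/(AE) and that of the spring is P/k; compatibility requires their sum to equal δ_free.
P [ L/(AE) + 1/k ] = δ_free → P [ 1800/(2850×209×10³) + 1/(440×10³) ] = 0.6464.
P = 0.6464 / 5.295×10⁻⁶ = 122100 N.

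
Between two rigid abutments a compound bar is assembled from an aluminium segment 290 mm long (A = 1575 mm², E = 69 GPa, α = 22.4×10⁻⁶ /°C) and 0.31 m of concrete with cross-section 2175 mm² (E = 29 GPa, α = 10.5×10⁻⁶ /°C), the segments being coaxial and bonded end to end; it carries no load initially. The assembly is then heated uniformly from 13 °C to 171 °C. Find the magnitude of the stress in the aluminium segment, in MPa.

Free thermal expansion of the whole bar: Σ αᵢΔT Lᵢ = 22.4×10⁻⁶×158×290 + 10.5×10⁻⁶×158×310 = 1.541 mm.
The walls prevent any net length change, so an axial force P (same in every segment) develops. Compatibility: P · Σ Lᵢ/(AᵢEᵢ) = δ_free.
The series flexibility is Σ Lᵢ/(AᵢEᵢ) = 290/(1575×69×10³) + 310/(2175×29×10³) = 7.583×10⁻⁶ mm/N.
So P = 1.541 / 7.583×10⁻⁶ = 203.2 kN, compressive.
σ_{aluminium} = P / A = 203200 / 1575 = 129 MPa.

σ ≈ 129 MPa (compressive)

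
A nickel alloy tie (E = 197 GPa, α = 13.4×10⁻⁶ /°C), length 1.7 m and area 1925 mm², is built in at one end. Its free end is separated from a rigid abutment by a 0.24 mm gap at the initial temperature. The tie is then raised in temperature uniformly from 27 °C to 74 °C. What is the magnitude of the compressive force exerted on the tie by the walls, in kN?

Free thermal elongation = αΔT L = 13.4×10⁻⁶ × 47 × 1700 = 1.071 mm.
After closing the 0.24 mm clearance, 1.071 − 0.24 = 0.8307 mm of expansion remains to be suppressed by the wall.
Compatibility: PL/(AE) = 0.8307 mm, so σ = P/A = E × (0.8307/1700) = 96.26 MPa.
P = σA = 96.26 × 1925 = 185.3 kN.

P ≈ 185 kN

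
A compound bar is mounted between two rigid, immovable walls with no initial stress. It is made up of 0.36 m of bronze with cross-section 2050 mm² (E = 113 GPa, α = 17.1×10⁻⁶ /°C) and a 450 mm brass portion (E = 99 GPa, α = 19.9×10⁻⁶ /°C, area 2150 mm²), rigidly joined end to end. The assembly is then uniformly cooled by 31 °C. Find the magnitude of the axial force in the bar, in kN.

P ≈ 128 kN (tensile)

If the supports were absent, the total length change would be Σ αᵢΔT Lᵢ = 17.1×10⁻⁶×31×360 + 19.9×10⁻⁶×31×450 = 0.4684 mm.
The walls prevent any net length change, so an axial force P (same in every segment) develops. Compatibility: P · Σ Lᵢ/(AᵢEᵢ) = δ_free.
Σ Lᵢ/(AᵢEᵢ) = 360/(2050×113×10³) + 450/(2150×99×10³) = 3.668×10⁻⁶ mm/N.
So P = 0.4684 / 3.668×10⁻⁶ = 127.7 kN, tensile.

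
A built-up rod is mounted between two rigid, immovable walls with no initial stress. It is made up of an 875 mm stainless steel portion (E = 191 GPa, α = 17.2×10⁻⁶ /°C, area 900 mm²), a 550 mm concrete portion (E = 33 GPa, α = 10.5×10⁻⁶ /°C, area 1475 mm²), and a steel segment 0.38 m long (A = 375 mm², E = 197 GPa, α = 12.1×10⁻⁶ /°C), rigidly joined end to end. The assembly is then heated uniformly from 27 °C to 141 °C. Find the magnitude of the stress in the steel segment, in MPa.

With the walls removed the bar would change length by δ_free = Σ αᵢΔT Lᵢ = 17.2×10⁻⁶×114×875 + 10.5×10⁻⁶×114×550 + 12.1×10⁻⁶×114×380 = 2.898 mm.
The rigid supports impose zero overall length change; the single axial force P common to all segments must satisfy P Σ Lᵢ/(AᵢEᵢ) = δ_free.
The series flexibility is Σ Lᵢ/(AᵢEᵢ) = 875/(900×191×10³) + 550/(1475×33×10³) + 380/(375×197×10³) = 2.153×10⁻⁵ mm/N.
P = 2.898 / 2.153×10⁻⁵ = 134600 N = 134.6 kN, compressive.
σ_{steel} = P / A = 134600 / 375 = 358.9 MPa.

σ ≈ 359 MPa (compressive)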